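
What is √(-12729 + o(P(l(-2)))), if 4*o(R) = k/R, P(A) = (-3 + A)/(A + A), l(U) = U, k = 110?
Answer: I*√12707 ≈ 112.73*I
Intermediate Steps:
P(A) = (-3 + A)/(2*A) (P(A) = (-3 + A)/((2*A)) = (-3 + A)*(1/(2*A)) = (-3 + A)/(2*A))
o(R) = 55/(2*R) (o(R) = (110/R)/4 = 55/(2*R))
√(-12729 + o(P(l(-2)))) = √(-12729 + 55/(2*(((½)*(-3 - 2)/(-2))))) = √(-12729 + 55/(2*(((½)*(-½)*(-5))))) = √(-12729 + 55/(2*(5/4))) = √(-12729 + (55/2)*(⅘)) = √(-12729 + 22) = √(-12707) = I*√12707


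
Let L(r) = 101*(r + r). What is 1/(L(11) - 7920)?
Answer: -1/5698 ≈ -0.00017550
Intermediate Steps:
L(r) = 202*r (L(r) = 101*(2*r) = 202*r)
1/(L(11) - 7920) = 1/(202*11 - 7920) = 1/(2222 - 7920) = 1/(-5698) = -1/5698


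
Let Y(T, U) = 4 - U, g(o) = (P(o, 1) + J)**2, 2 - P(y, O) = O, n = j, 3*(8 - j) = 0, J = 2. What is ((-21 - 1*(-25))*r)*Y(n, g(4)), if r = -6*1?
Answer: 120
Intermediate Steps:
j = 8 (j = 8 - 1/3*0 = 8 + 0 = 8)
n = 8
P(y, O) = 2 - O
r = -6
g(o) = 9 (g(o) = ((2 - 1*1) + 2)**2 = ((2 - 1) + 2)**2 = (1 + 2)**2 = 3**2 = 9)
((-21 - 1*(-25))*r)*Y(n, g(4)) = ((-21 - 1*(-25))*(-6))*(4 - 1*9) = ((-21 + 25)*(-6))*(4 - 9) = (4*(-6))*(-5) = -24*(-5) = 120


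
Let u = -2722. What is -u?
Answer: 2722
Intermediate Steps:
-u = -1*(-2722) = 2722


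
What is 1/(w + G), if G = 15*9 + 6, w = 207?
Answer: 1/348 ≈ 0.0028736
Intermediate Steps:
G = 141 (G = 135 + 6 = 141)
1/(w + G) = 1/(207 + 141) = 1/348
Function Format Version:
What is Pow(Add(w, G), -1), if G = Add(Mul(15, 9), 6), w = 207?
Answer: Rational(1, 348) ≈ 0.0028736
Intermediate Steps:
G = 141 (G = Add(135, 6) = 141)
Pow(Add(w, G), -1) = Pow(Add(207, 141), -1) = Pow(348, -1) = Rational(1, 348)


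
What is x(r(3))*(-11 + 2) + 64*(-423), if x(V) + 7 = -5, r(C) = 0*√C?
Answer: -26964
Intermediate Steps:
r(C) = 0
x(V) = -12 (x(V) = -7 - 5 = -12)
x(r(3))*(-11 + 2) + 64*(-423) = -12*(-11 + 2) + 64*(-423) = -12*(-9) - 27072 = 108 - 27072 = -26964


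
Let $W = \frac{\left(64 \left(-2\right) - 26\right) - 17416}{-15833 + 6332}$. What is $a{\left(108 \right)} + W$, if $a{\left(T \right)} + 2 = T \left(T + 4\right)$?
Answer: $\frac{114922664}{9501} \approx 12096.0$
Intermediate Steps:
$a{\left(T \right)} = -2 + T \left(4 + T\right)$ ($a{\left(T \right)} = -2 + T \left(T + 4\right) = -2 + T \left(4 + T\right)$)
$W = \frac{17570}{9501}$ ($W = \frac{\left(-128 - 26\right) - 17416}{-9501} = \left(-154 - 17416\right) \left(- \frac{1}{9501}\right) = \left(-17570\right) \left(- \frac{1}{9501}\right) = \frac{17570}{9501} \approx 1.8493$)
$a{\left(108 \right)} + W = \left(-2 + 108^{2} + 4 \cdot 108\right) + \frac{17570}{9501} = \left(-2 + 11664 + 432\right) + \frac{17570}{9501} = 12094 + \frac{17570}{9501} = \frac{114922664}{9501}$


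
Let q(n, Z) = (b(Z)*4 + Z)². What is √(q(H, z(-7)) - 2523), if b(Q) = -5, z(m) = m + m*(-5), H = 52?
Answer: I*√2459 ≈ 49.588*I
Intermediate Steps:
z(m) = -4*m (z(m) = m - 5*m = -4*m)
q(n, Z) = (-20 + Z)² (q(n, Z) = (-5*4 + Z)² = (-20 + Z)²)
√(q(H, z(-7)) - 2523) = √((-20 - 4*(-7))² - 2523) = √((-20 + 28)² - 2523) = √(8² - 2523) = √(64 - 2523) = √(-2459) = I*√2459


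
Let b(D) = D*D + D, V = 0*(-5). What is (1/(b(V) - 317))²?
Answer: 1/100489 ≈ 9.9513e-6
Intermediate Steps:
V = 0
b(D) = D + D² (b(D) = D² + D = D + D²)
(1/(b(V) - 317))² = (1/(0*(1 + 0) - 317))² = (1/(0*1 - 317))² = (1/(0 - 317))² = (1/(-317))² = (-1/317)² = 1/100489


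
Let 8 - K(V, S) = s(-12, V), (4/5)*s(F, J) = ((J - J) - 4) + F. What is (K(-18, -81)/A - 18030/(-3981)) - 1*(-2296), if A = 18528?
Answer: 14140588153/6146664 ≈ 2300.5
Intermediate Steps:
s(F, J) = -5 + 5*F/4 (s(F, J) = 5*(((J - J) - 4) + F)/4 = 5*((0 - 4) + F)/4 = 5*(-4 + F)/4 = -5 + 5*F/4)
K(V, S) = 28 (K(V, S) = 8 - (-5 + (5/4)*(-12)) = 8 - (-5 - 15) = 8 - 1*(-20) = 8 + 20 = 28)
(K(-18, -81)/A - 18030/(-3981)) - 1*(-2296) = (28/18528 - 18030/(-3981)) - 1*(-2296) = (28*(1/18528) - 18030*(-1/3981)) + 2296 = (7/4632 + 6010/1327) + 2296 = 27847609/6146664 + 2296 = 14140588153/6146664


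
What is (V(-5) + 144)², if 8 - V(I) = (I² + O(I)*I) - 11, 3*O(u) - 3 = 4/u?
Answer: 180625/9 ≈ 20069.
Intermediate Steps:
O(u) = 1 + 4/(3*u) (O(u) = 1 + (4/u)/3 = 1 + 4/(3*u))
V(I) = 53/3 - I - I² (V(I) = 8 - ((I² + ((4/3 + I)/I)*I) - 11) = 8 - ((I² + (4/3 + I)) - 11) = 8 - ((4/3 + I + I²) - 11) = 8 - (-29/3 + I + I²) = 8 + (29/3 - I - I²) = 53/3 - I - I²)
(V(-5) + 144)² = ((53/3 - 1*(-5) - 1*(-5)²) + 144)² = ((53/3 + 5 - 1*25) + 144)² = ((53/3 + 5 - 25) + 144)² = (-7/3 + 144)² = (425/3)² = 180625/9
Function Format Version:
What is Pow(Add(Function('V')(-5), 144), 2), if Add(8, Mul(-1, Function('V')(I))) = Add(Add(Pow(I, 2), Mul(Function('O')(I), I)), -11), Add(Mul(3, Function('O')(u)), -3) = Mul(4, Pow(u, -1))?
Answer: Rational(180625, 9) ≈ 20069.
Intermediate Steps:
Function('O')(u) = Add(1, Mul(Rational(4, 3), Pow(u, -1))) (Function('O')(u) = Add(1, Mul(Rational(1, 3), Mul(4, Pow(u, -1)))) = Add(1, Mul(Rational(4, 3), Pow(u, -1))))
Function('V')(I) = Add(Rational(53, 3), Mul(-1, I), Mul(-1, Pow(I, 2))) (Function('V')(I) = Add(8, Mul(-1, Add(Add(Pow(I, 2), Mul(Mul(Pow(I, -1), Add(Rational(4, 3), I)), I)), -11))) = Add(8, Mul(-1, Add(Add(Pow(I, 2), Add(Rational(4, 3), I)), -11))) = Add(8, Mul(-1, Add(Add(Rational(4, 3), I, Pow(I, 2)), -11))) = Add(8, Mul(-1, Add(Rational(-29, 3), I, Pow(I, 2)))) = Add(8, Add(Rational(29, 3), Mul(-1, I), Mul(-1, Pow(I, 2)))) = Add(Rational(53, 3), Mul(-1, I), Mul(-1, Pow(I, 2))))
Pow(Add(Function('V')(-5), 144), 2) = Pow(Add(Add(Rational(53, 3), Mul(-1, -5), Mul(-1, Pow(-5, 2))), 144), 2) = Pow(Add(Add(Rational(53, 3), 5, Mul(-1, 25)), 144), 2) = Pow(Add(Add(Rational(53, 3), 5, -25), 144), 2) = Pow(Add(Rational(-7, 3), 144), 2) = Pow(Rational(425, 3), 2) = Rational(180625, 9)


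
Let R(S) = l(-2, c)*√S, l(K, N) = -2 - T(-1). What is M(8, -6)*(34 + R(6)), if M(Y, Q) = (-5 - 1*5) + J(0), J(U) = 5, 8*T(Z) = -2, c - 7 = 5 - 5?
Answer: -170 + 35*√6/4 ≈ -148.57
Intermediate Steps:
c = 7 (c = 7 + (5 - 5) = 7 + 0 = 7)
T(Z) = -¼ (T(Z) = (⅛)*(-2) = -¼)
l(K, N) = -7/4 (l(K, N) = -2 - 1*(-¼) = -2 + ¼ = -7/4)
R(S) = -7*√S/4
M(Y, Q) = -5 (M(Y, Q) = (-5 - 1*5) + 5 = (-5 - 5) + 5 = -10 + 5 = -5)
M(8, -6)*(34 + R(6)) = -5*(34 - 7*√6/4) = -170 + 35*√6/4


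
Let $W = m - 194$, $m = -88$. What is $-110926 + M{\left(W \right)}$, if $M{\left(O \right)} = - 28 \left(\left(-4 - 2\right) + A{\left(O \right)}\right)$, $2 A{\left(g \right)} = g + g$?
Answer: $-102862$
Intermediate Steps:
$A{\left(g \right)} = g$ ($A{\left(g \right)} = \frac{g + g}{2} = \frac{2 g}{2} = g$)
$W = -282$ ($W = -88 - 194 = -282$)
$M{\left(O \right)} = 168 - 28 O$ ($M{\left(O \right)} = - 28 \left(\left(-4 - 2\right) + O\right) = - 28 \left(-6 + O\right) = 168 - 28 O$)
$-110926 + M{\left(W \right)} = -110926 + \left(168 - -7896\right) = -110926 + \left(168 + 7896\right) = -110926 + 8064 = -102862$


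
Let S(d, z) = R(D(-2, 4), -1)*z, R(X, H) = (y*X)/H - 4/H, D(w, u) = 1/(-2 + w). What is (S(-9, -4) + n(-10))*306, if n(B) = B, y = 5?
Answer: -9486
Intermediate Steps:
R(X, H) = -4/H + 5*X/H (R(X, H) = (5*X)/H - 4/H = 5*X/H - 4/H = -4/H + 5*X/H)
S(d, z) = 21*z/4 (S(d, z) = ((-4 + 5/(-2 - 2))/(-1))*z = (-(-4 + 5/(-4)))*z = (-(-4 + 5*(-1/4)))*z = (-(-4 - 5/4))*z = (-1*(-21/4))*z = 21*z/4)
(S(-9, -4) + n(-10))*306 = ((21/4)*(-4) - 10)*306 = (-21 - 10)*306 = -31*306 = -9486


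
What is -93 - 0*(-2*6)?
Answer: -93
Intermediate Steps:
-93 - 0*(-2*6) = -93 - 0*(-12) = -93 - 1*0 = -93 + 0 = -93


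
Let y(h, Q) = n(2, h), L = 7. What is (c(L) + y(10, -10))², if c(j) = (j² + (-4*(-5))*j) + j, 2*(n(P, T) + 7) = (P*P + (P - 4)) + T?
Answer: 38025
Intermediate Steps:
n(P, T) = -9 + P/2 + T/2 + P²/2 (n(P, T) = -7 + ((P*P + (P - 4)) + T)/2 = -7 + ((P² + (-4 + P)) + T)/2 = -7 + ((-4 + P + P²) + T)/2 = -7 + (-4 + P + T + P²)/2 = -7 + (-2 + P/2 + T/2 + P²/2) = -9 + P/2 + T/2 + P²/2)
c(j) = j² + 21*j (c(j) = (j² + 20*j) + j = j² + 21*j)
y(h, Q) = -6 + h/2 (y(h, Q) = -9 + (½)*2 + h/2 + (½)*2² = -9 + 1 + h/2 + (½)*4 = -9 + 1 + h/2 + 2 = -6 + h/2)
(c(L) + y(10, -10))² = (7*(21 + 7) + (-6 + (½)*10))² = (7*28 + (-6 + 5))² = (196 - 1)² = 195² = 38025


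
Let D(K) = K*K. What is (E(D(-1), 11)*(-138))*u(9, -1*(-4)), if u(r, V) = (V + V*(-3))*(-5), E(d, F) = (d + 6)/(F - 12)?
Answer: 38640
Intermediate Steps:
D(K) = K²
E(d, F) = (6 + d)/(-12 + F)
u(r, V) = 10*V (u(r, V) = (V - 3*V)*(-5) = -2*V*(-5) = 10*V)
(E(D(-1), 11)*(-138))*u(9, -1*(-4)) = (((6 + (-1)²)/(-12 + 11))*(-138))*(10*(-1*(-4))) = (((6 + 1)/(-1))*(-138))*(10*4) = (-1*7*(-138))*40 = -7*(-138)*40 = 966*40 = 38640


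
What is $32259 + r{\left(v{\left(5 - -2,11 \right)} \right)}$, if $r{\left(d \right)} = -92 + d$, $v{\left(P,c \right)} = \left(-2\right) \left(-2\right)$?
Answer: $32171$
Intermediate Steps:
$v{\left(P,c \right)} = 4$
$32259 + r{\left(v{\left(5 - -2,11 \right)} \right)} = 32259 + \left(-92 + 4\right) = 32259 - 88 = 32171$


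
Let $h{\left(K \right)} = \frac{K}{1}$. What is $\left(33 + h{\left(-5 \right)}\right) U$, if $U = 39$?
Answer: $1092$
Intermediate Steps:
$h{\left(K \right)} = K$ ($h{\left(K \right)} = K 1 = K$)
$\left(33 + h{\left(-5 \right)}\right) U = \left(33 - 5\right) 39 = 28 \cdot 39 = 1092$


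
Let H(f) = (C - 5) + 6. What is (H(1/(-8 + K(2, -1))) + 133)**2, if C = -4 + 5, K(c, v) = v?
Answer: 18225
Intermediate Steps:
C = 1
H(f) = 2 (H(f) = (1 - 5) + 6 = -4 + 6 = 2)
(H(1/(-8 + K(2, -1))) + 133)**2 = (2 + 133)**2 = 135**2 = 18225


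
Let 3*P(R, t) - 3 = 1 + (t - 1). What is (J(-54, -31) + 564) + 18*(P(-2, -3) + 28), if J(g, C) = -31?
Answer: 1037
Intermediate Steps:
P(R, t) = 1 + t/3 (P(R, t) = 1 + (1 + (t - 1))/3 = 1 + (1 + (-1 + t))/3 = 1 + t/3)
(J(-54, -31) + 564) + 18*(P(-2, -3) + 28) = (-31 + 564) + 18*((1 + (⅓)*(-3)) + 28) = 533 + 18*((1 - 1) + 28) = 533 + 18*(0 + 28) = 533 + 18*28 = 533 + 504 = 1037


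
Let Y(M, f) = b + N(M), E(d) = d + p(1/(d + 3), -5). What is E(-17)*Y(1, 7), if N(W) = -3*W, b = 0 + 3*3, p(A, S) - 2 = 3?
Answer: -72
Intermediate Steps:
p(A, S) = 5 (p(A, S) = 2 + 3 = 5)
E(d) = 5 + d (E(d) = d + 5 = 5 + d)
b = 9 (b = 0 + 9 = 9)
Y(M, f) = 9 - 3*M
E(-17)*Y(1, 7) = (5 - 17)*(9 - 3*1) = -12*(9 - 3) = -12*6 = -72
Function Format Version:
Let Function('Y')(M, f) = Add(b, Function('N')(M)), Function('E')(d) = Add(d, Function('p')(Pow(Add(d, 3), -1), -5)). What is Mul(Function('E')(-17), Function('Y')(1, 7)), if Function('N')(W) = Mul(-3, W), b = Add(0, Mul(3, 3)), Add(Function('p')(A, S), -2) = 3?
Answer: -72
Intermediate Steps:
Function('p')(A, S) = 5 (Function('p')(A, S) = Add(2, 3) = 5)
Function('E')(d) = Add(5, d) (Function('E')(d) = Add(d, 5) = Add(5, d))
b = 9 (b = Add(0, 9) = 9)
Function('Y')(M, f) = Add(9, Mul(-3, M))
Mul(Function('E')(-17), Function('Y')(1, 7)) = Mul(Add(5, -17), Add(9, Mul(-3, 1))) = Mul(-12, Add(9, -3)) = Mul(-12, 6) = -72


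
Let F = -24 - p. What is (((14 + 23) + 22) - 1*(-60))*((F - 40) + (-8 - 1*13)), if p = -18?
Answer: -7973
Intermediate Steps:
F = -6 (F = -24 - 1*(-18) = -24 + 18 = -6)
(((14 + 23) + 22) - 1*(-60))*((F - 40) + (-8 - 1*13)) = (((14 + 23) + 22) - 1*(-60))*((-6 - 40) + (-8 - 1*13)) = ((37 + 22) + 60)*(-46 + (-8 - 13)) = (59 + 60)*(-46 - 21) = 119*(-67) = -7973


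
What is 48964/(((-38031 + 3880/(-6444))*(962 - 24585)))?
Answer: 78881004/1447355484553 ≈ 5.4500e-5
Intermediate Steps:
48964/(((-38031 + 3880/(-6444))*(962 - 24585))) = 48964/(((-38031 + 3880*(-1/6444))*(-23623))) = 48964/(((-38031 - 970/1611)*(-23623))) = 48964/((-61268911/1611*(-23623))) = 48964/(1447355484553/1611) = 48964*(1611/1447355484553) = 78881004/1447355484553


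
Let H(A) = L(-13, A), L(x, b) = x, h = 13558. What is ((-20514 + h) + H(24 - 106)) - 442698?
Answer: -449667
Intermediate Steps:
H(A) = -13
((-20514 + h) + H(24 - 106)) - 442698 = ((-20514 + 13558) - 13) - 442698 = (-6956 - 13) - 442698 = -6969 - 442698 = -449667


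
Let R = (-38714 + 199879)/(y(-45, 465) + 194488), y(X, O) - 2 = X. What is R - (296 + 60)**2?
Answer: -4928604071/38889 ≈ -1.2674e+5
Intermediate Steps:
y(X, O) = 2 + X
R = 32233/38889 (R = (-38714 + 199879)/((2 - 45) + 194488) = 161165/(-43 + 194488) = 161165/194445 = 161165*(1/194445) = 32233/38889 ≈ 0.82885)
R - (296 + 60)**2 = 32233/38889 - (296 + 60)**2 = 32233/38889 - 1*356**2 = 32233/38889 - 1*126736 = 32233/38889 - 126736 = -4928604071/38889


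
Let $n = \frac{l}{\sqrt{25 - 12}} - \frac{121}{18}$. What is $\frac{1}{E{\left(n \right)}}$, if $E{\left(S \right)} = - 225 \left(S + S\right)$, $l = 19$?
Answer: $\frac{1573}{1834225} + \frac{342 \sqrt{13}}{1834225} \approx 0.0015299$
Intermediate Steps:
$n = - \frac{121}{18} + \frac{19 \sqrt{13}}{13}$ ($n = \frac{19}{\sqrt{25 - 12}} - \frac{121}{18} = \frac{19}{\sqrt{13}} - \frac{121}{18} = 19 \frac{\sqrt{13}}{13} - \frac{121}{18} = \frac{19 \sqrt{13}}{13} - \frac{121}{18} = - \frac{121}{18} + \frac{19 \sqrt{13}}{13} \approx -1.4526$)
$E{\left(S \right)} = - 450 S$ ($E{\left(S \right)} = - 225 \cdot 2 S = - 450 S$)
$\frac{1}{E{\left(n \right)}} = \frac{1}{\left(-450\right) \left(- \frac{121}{18} + \frac{19 \sqrt{13}}{13}\right)} = \frac{1}{3025 - \frac{8550 \sqrt{13}}{13}}$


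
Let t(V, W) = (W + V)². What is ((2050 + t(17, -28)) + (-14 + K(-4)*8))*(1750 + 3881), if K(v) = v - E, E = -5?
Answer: 12191115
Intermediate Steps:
t(V, W) = (V + W)²
K(v) = 5 + v (K(v) = v - 1*(-5) = v + 5 = 5 + v)
((2050 + t(17, -28)) + (-14 + K(-4)*8))*(1750 + 3881) = ((2050 + (17 - 28)²) + (-14 + (5 - 4)*8))*(1750 + 3881) = ((2050 + (-11)²) + (-14 + 1*8))*5631 = ((2050 + 121) + (-14 + 8))*5631 = (2171 - 6)*5631 = 2165*5631 = 12191115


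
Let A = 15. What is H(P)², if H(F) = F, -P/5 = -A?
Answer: 5625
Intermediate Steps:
P = 75 (P = -(-5)*15 = -5*(-15) = 75)
H(P)² = 75² = 5625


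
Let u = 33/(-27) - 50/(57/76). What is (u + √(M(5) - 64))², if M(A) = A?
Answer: 368542/81 - 1222*I*√59/9 ≈ 4549.9 - 1042.9*I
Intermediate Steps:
u = -611/9 (u = 33*(-1/27) - 50/(57*(1/76)) = -11/9 - 50/¾ = -11/9 - 50*4/3 = -11/9 - 200/3 = -611/9 ≈ -67.889)
(u + √(M(5) - 64))² = (-611/9 + √(5 - 64))² = (-611/9 + √(-59))² = (-611/9 + I*√59)²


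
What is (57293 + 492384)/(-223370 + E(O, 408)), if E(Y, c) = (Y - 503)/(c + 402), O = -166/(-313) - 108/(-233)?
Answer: -6494157817146/2639011740421 ≈ -2.4608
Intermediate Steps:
O = 72482/72929 (O = -166*(-1/313) - 108*(-1/233) = 166/313 + 108/233 = 72482/72929 ≈ 0.99387)
E(Y, c) = (-503 + Y)/(402 + c)
(57293 + 492384)/(-223370 + E(O, 408)) = (57293 + 492384)/(-223370 + (-503 + 72482/72929)/(402 + 408)) = 549677/(-223370 - 36610805/72929/810) = 549677/(-223370 + (1/810)*(-36610805/72929)) = 549677/(-223370 - 7322161/11814498) = 549677/(-2639011740421/11814498) = 549677*(-11814498/2639011740421) = -6494157817146/2639011740421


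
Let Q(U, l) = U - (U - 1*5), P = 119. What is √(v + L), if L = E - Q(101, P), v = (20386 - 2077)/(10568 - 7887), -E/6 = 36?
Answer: 4*I*√96213047/2681 ≈ 14.635*I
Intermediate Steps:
E = -216 (E = -6*36 = -216)
Q(U, l) = 5 (Q(U, l) = U - (U - 5) = U - (-5 + U) = U + (5 - U) = 5)
v = 18309/2681 ≈ 6.8292
L = -221 (L = -216 - 1*5 = -216 - 5 = -221)
√(v + L) = √(18309/2681 - 221) = √(-574192/2681) = 4*I*√96213047/2681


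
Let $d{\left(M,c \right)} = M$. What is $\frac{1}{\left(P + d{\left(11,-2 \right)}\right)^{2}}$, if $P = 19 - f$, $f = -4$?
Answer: $\frac{1}{1156} \approx 0.00086505$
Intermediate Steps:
$P = 23$ ($P = 19 - -4 = 19 + 4 = 23$)
$\frac{1}{\left(P + d{\left(11,-2 \right)}\right)^{2}} = \frac{1}{\left(23 + 11\right)^{2}} = \frac{1}{34^{2}} = \frac{1}{1156}$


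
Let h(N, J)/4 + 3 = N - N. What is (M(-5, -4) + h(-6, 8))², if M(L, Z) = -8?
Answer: 400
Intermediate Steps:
h(N, J) = -12 (h(N, J) = -12 + 4*(N - N) = -12 + 4*0 = -12 + 0 = -12)
(M(-5, -4) + h(-6, 8))² = (-8 - 12)² = (-20)² = 400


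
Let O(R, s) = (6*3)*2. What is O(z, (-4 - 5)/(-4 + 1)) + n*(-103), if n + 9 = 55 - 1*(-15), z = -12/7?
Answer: -6247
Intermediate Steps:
z = -12/7 (z = -12*⅐ = -12/7 ≈ -1.7143)
n = 61 (n = -9 + (55 - 1*(-15)) = -9 + (55 + 15) = -9 + 70 = 61)
O(R, s) = 36 (O(R, s) = 18*2 = 36)
O(z, (-4 - 5)/(-4 + 1)) + n*(-103) = 36 + 61*(-103) = 36 - 6283 = -6247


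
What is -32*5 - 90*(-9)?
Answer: 650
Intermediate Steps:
-32*5 - 90*(-9) = -160 + 810 = 650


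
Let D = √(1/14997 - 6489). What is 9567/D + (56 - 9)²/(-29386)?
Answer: -2209/29386 - 9567*I*√364860258351/48657766 ≈ -0.075172 - 118.76*I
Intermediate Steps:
D = 2*I*√364860258351/14997 (D = √(1/14997 - 6489) = √(-97315532/14997) = 2*I*√364860258351/14997 ≈ 80.554*I)
9567/D + (56 - 9)²/(-29386) = 9567/((2*I*√364860258351/14997)) + (56 - 9)²/(-29386) = 9567*(-I*√364860258351/48657766) + 47²*(-1/29386) = -9567*I*√364860258351/48657766 + 2209*(-1/29386) = -9567*I*√364860258351/48657766 - 2209/29386 = -2209/29386 - 9567*I*√364860258351/48657766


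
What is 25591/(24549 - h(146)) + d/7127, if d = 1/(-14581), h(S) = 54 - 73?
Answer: 2659385653549/2553076759016 ≈ 1.0416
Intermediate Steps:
h(S) = -19
d = -1/14581 ≈ -6.8582e-5
25591/(24549 - h(146)) + d/7127 = 25591/(24549 - 1*(-19)) - 1/14581/7127 = 25591/(24549 + 19) - 1/14581*1/7127 = 25591/24568 - 1/103918787 = 2659385653549/2553076759016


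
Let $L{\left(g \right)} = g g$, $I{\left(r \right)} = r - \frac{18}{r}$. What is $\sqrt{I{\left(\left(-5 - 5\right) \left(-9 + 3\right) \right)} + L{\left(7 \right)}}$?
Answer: $\frac{\sqrt{10870}}{10} \approx 10.426$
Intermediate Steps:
$L{\left(g \right)} = g^{2}$
$\sqrt{I{\left(\left(-5 - 5\right) \left(-9 + 3\right) \right)} + L{\left(7 \right)}} = \sqrt{\left(\left(-5 - 5\right) \left(-9 + 3\right) - \frac{18}{\left(-5 - 5\right) \left(-9 + 3\right)}\right) + 7^{2}} = \sqrt{\left(\left(-10\right) \left(-6\right) - \frac{18}{\left(-10\right) \left(-6\right)}\right) + 49} = \sqrt{\left(60 - \frac{18}{60}\right) + 49} = \sqrt{\left(60 - \frac{3}{10}\right) + 49} = \sqrt{\frac{597}{10} + 49} = \sqrt{\frac{1087}{10}} = \frac{\sqrt{10870}}{10}$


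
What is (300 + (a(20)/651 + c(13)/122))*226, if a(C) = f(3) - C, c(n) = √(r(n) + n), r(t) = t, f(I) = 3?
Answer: 44133958/651 + 113*√26/61 ≈ 67804.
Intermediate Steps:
c(n) = √2*√n (c(n) = √(n + n) = √(2*n) = √2*√n)
a(C) = 3 - C
(300 + (a(20)/651 + c(13)/122))*226 = (300 + ((3 - 1*20)/651 + (√2*√13)/122))*226 = (300 + ((3 - 20)*(1/651) + √26*(1/122)))*226 = (300 + (-17*1/651 + √26/122))*226 = (300 + (-17/651 + √26/122))*226 = (195283/651 + √26/122)*226 = 44133958/651 + 113*√26/61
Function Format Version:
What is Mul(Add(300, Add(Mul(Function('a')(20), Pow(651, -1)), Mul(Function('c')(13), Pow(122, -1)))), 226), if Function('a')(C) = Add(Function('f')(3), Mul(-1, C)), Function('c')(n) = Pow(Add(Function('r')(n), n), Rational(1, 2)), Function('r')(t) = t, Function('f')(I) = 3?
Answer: Add(Rational(44133958, 651), Mul(Rational(113, 61), Pow(26, Rational(1, 2)))) ≈ 67804.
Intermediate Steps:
Function('c')(n) = Mul(Pow(2, Rational(1, 2)), Pow(n, Rational(1, 2))) (Function('c')(n) = Pow(Add(n, n), Rational(1, 2)) = Pow(Mul(2, n), Rational(1, 2)) = Mul(Pow(2, Rational(1, 2)), Pow(n, Rational(1, 2))))
Function('a')(C) = Add(3, Mul(-1, C))
Mul(Add(300, Add(Mul(Function('a')(20), Pow(651, -1)), Mul(Function('c')(13), Pow(122, -1)))), 226) = Mul(Add(300, Add(Mul(Add(3, Mul(-1, 20)), Pow(651, -1)), Mul(Mul(Pow(2, Rational(1, 2)), Pow(13, Rational(1, 2))), Pow(122, -1)))), 226) = Mul(Add(300, Add(Mul(Add(3, -20), Rational(1, 651)), Mul(Pow(26, Rational(1, 2)), Rational(1, 122)))), 226) = Mul(Add(300, Add(Mul(-17, Rational(1, 651)), Mul(Rational(1, 122), Pow(26, Rational(1, 2))))), 226) = Mul(Add(300, Add(Rational(-17, 651), Mul(Rational(1, 122), Pow(26, Rational(1, 2))))), 226) = Mul(Add(Rational(195283, 651), Mul(Rational(1, 122), Pow(26, Rational(1, 2)))), 226) = Add(Rational(44133958, 651), Mul(Rational(113, 61), Pow(26, Rational(1, 2))))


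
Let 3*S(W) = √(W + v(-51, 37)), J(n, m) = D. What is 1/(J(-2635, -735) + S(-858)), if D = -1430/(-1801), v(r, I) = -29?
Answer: 23178870/2895478187 - 9730803*I*√887/2895478187 ≈ 0.0080052 - 0.10009*I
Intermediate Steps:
D = 1430/1801 (D = -1430*(-1/1801) = 1430/1801 ≈ 0.79400)
J(n, m) = 1430/1801
S(W) = √(-29 + W)/3 (S(W) = √(W - 29)/3 = √(-29 + W)/3)
1/(J(-2635, -735) + S(-858)) = 1/(1430/1801 + √(-29 - 858)/3) = 1/(1430/1801 + √(-887)/3) = 1/(1430/1801 + (I*√887)/3) = 1/(1430/1801 + I*√887/3)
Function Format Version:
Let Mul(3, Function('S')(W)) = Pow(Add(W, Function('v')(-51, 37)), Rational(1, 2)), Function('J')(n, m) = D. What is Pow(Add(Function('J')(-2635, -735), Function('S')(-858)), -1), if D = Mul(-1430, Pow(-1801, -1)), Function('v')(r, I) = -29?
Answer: Add(Rational(23178870, 2895478187), Mul(Rational(-9730803, 2895478187), I, Pow(887, Rational(1, 2)))) ≈ Add(0.0080052, Mul(-0.10009, I))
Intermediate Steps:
D = Rational(1430, 1801) (D = Mul(-1430, Rational(-1, 1801)) = Rational(1430, 1801) ≈ 0.79400)
Function('J')(n, m) = Rational(1430, 1801)
Function('S')(W) = Mul(Rational(1, 3), Pow(Add(-29, W), Rational(1, 2))) (Function('S')(W) = Mul(Rational(1, 3), Pow(Add(W, -29), Rational(1, 2))) = Mul(Rational(1, 3), Pow(Add(-29, W), Rational(1, 2))))
Pow(Add(Function('J')(-2635, -735), Function('S')(-858)), -1) = Pow(Add(Rational(1430, 1801), Mul(Rational(1, 3), Pow(Add(-29, -858), Rational(1, 2)))), -1) = Pow(Add(Rational(1430, 1801), Mul(Rational(1, 3), Pow(-887, Rational(1, 2)))), -1) = Pow(Add(Rational(1430, 1801), Mul(Rational(1, 3), Mul(I, Pow(887, Rational(1, 2))))), -1) = Pow(Add(Rational(1430, 1801), Mul(Rational(1, 3), I, Pow(887, Rational(1, 2)))), -1)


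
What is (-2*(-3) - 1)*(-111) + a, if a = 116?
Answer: -439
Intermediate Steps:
(-2*(-3) - 1)*(-111) + a = (-2*(-3) - 1)*(-111) + 116 = (6 - 1)*(-111) + 116 = 5*(-111) + 116 = -555 + 116 = -439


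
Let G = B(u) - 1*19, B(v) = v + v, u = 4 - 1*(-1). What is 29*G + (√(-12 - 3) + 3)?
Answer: -258 + I*√15 ≈ -258.0 + 3.873*I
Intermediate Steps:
u = 5 (u = 4 + 1 = 5)
B(v) = 2*v
G = -9 (G = 2*5 - 1*19 = 10 - 19 = -9)
29*G + (√(-12 - 3) + 3) = 29*(-9) + (√(-12 - 3) + 3) = -261 + (√(-15) + 3) = -261 + (I*√15 + 3) = -261 + (3 + I*√15) = -258 + I*√15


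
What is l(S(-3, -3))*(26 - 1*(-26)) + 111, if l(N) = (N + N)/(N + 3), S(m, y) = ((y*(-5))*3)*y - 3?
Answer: 9779/45 ≈ 217.31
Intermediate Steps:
S(m, y) = -3 - 15*y² (S(m, y) = (-5*y*3)*y - 3 = (-15*y)*y - 3 = -15*y² - 3 = -3 - 15*y²)
l(N) = 2*N/(3 + N) (l(N) = (2*N)/(3 + N) = 2*N/(3 + N))
l(S(-3, -3))*(26 - 1*(-26)) + 111 = (2*(-3 - 15*(-3)²)/(3 + (-3 - 15*(-3)²)))*(26 - 1*(-26)) + 111 = (2*(-3 - 15*9)/(3 + (-3 - 15*9)))*(26 + 26) + 111 = (2*(-3 - 135)/(3 + (-3 - 135)))*52 + 111 = (2*(-138)/(3 - 138))*52 + 111 = (2*(-138)/(-135))*52 + 111 = (2*(-138)*(-1/135))*52 + 111 = (92/45)*52 + 111 = 4784/45 + 111 = 9779/45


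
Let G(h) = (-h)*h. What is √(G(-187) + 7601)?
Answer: 2*I*√6842 ≈ 165.43*I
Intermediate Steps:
G(h) = -h²
√(G(-187) + 7601) = √(-1*(-187)² + 7601) = √(-1*34969 + 7601) = √(-34969 + 7601) = √(-27368) = 2*I*√6842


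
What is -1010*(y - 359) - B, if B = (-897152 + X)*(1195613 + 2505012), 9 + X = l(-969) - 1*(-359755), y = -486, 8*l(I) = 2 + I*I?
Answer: 12435161505725/8 ≈ 1.5544e+12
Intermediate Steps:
l(I) = ¼ + I²/8 (l(I) = (2 + I*I)/8 = (2 + I²)/8 = ¼ + I²/8)
X = 3816931/8 (X = -9 + ((¼ + (⅛)*(-969)²) - 1*(-359755)) = -9 + ((¼ + (⅛)*938961) + 359755) = -9 + ((¼ + 938961/8) + 359755) = -9 + (938963/8 + 359755) = -9 + 3817003/8 = 3816931/8 ≈ 4.7712e+5)
B = -12435154678125/8 (B = (-897152 + 3816931/8)*(1195613 + 2505012) = -3360285/8*3700625 = -12435154678125/8 ≈ -1.5544e+12)
-1010*(y - 359) - B = -1010*(-486 - 359) - 1*(-12435154678125/8) = -1010*(-845) + 12435154678125/8 = 853450 + 12435154678125/8 = 12435161505725/8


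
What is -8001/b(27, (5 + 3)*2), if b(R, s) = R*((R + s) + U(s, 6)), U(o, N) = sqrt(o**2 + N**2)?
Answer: -38227/4671 + 1778*sqrt(73)/4671 ≈ -4.9317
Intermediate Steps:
U(o, N) = sqrt(N**2 + o**2)
b(R, s) = R*(R + s + sqrt(36 + s**2)) (b(R, s) = R*((R + s) + sqrt(6**2 + s**2)) = R*((R + s) + sqrt(36 + s**2)) = R*(R + s + sqrt(36 + s**2)))
-8001/b(27, (5 + 3)*2) = -8001*1/(27*(27 + (5 + 3)*2 + sqrt(36 + ((5 + 3)*2)**2))) = -8001*1/(27*(27 + 8*2 + sqrt(36 + (8*2)**2))) = -8001*1/(27*(27 + 16 + sqrt(36 + 16**2))) = -8001*1/(27*(27 + 16 + sqrt(36 + 256))) = -8001*1/(27*(27 + 16 + sqrt(292))) = -8001*1/(27*(27 + 16 + 2*sqrt(73))) = -8001*1/(27*(43 + 2*sqrt(73))) = -8001/(1161 + 54*sqrt(73))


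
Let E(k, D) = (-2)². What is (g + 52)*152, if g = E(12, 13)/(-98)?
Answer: 386992/49 ≈ 7897.8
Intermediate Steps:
E(k, D) = 4
g = -2/49 (g = 4/(-98) = 4*(-1/98) = -2/49 ≈ -0.040816)
(g + 52)*152 = (-2/49 + 52)*152 = (2546/49)*152 = 386992/49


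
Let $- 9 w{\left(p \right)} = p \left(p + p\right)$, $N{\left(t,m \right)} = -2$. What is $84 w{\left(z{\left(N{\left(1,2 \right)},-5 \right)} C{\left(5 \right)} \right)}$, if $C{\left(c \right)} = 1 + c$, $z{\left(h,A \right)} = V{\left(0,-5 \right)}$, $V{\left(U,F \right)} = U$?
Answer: $0$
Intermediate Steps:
$z{\left(h,A \right)} = 0$
$w{\left(p \right)} = - \frac{2 p^{2}}{9}$ ($w{\left(p \right)} = - \frac{p \left(p + p\right)}{9} = - \frac{p 2 p}{9} = - \frac{2 p^{2}}{9}$)
$84 w{\left(z{\left(N{\left(1,2 \right)},-5 \right)} C{\left(5 \right)} \right)} = 84 \left(- \frac{2 \left(0 \left(1 + 5\right)\right)^{2}}{9}\right) = 84 \left(- \frac{2 \left(0 \cdot 6\right)^{2}}{9}\right) = 84 \left(- \frac{2 \cdot 0^{2}}{9}\right) = 84 \left(\left(- \frac{2}{9}\right) 0\right) = 84 \cdot 0 = 0$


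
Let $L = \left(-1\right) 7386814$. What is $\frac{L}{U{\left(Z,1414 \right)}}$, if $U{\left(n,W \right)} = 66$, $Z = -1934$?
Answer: $- \frac{3693407}{33} \approx -1.1192 \cdot 10^{5}$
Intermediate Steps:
$L = -7386814$
$\frac{L}{U{\left(Z,1414 \right)}} = - \frac{7386814}{66} = \left(-7386814\right) \frac{1}{66} = - \frac{3693407}{33}$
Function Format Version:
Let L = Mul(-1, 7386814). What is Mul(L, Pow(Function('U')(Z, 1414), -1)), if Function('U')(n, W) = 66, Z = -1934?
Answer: Rational(-3693407, 33) ≈ -1.1192e+5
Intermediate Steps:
L = -7386814
Mul(L, Pow(Function('U')(Z, 1414), -1)) = Mul(-7386814, Pow(66, -1)) = Mul(-7386814, Rational(1, 66)) = Rational(-3693407, 33)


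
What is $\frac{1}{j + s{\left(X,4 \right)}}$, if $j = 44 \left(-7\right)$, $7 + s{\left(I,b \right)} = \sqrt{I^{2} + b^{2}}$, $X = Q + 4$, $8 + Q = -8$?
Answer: $- \frac{63}{19813} - \frac{4 \sqrt{10}}{99065} \approx -0.0033074$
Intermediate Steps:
$Q = -16$ ($Q = -8 - 8 = -16$)
$X = -12$ ($X = -16 + 4 = -12$)
$s{\left(I,b \right)} = -7 + \sqrt{I^{2} + b^{2}}$
$j = -308$
$\frac{1}{j + s{\left(X,4 \right)}} = \frac{1}{-308 - \left(7 - \sqrt{\left(-12\right)^{2} + 4^{2}}\right)} = \frac{1}{-308 - \left(7 - \sqrt{144 + 16}\right)} = \frac{1}{-308 - \left(7 - \sqrt{160}\right)} = \frac{1}{-308 - \left(7 - 4 \sqrt{10}\right)} = \frac{1}{-315 + 4 \sqrt{10}}$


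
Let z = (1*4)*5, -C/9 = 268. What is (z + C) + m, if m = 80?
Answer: -2312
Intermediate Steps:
C = -2412 (C = -9*268 = -2412)
z = 20 (z = 4*5 = 20)
(z + C) + m = (20 - 2412) + 80 = -2392 + 80 = -2312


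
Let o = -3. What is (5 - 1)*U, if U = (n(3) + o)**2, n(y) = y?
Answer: 0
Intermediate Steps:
U = 0 (U = (3 - 3)**2 = 0**2 = 0)
(5 - 1)*U = (5 - 1)*0 = 4*0 = 0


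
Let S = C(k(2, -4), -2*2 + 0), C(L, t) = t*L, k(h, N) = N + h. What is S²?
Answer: 64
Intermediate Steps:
C(L, t) = L*t
S = 8 (S = (-4 + 2)*(-2*2 + 0) = -2*(-4 + 0) = -2*(-4) = 8)
S² = 8² = 64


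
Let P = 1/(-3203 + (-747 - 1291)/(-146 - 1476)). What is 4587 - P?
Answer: 11910669229/2596614 ≈ 4587.0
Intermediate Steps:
P = -811/2596614 (P = 1/(-3203 - 2038/(-1622)) = 1/(-3203 - 2038*(-1/1622)) = 1/(-3203 + 1019/811) = 1/(-2596614/811) = -811/2596614 ≈ -0.00031233)
4587 - P = 4587 - 1*(-811/2596614) = 4587 + 811/2596614 = 11910669229/2596614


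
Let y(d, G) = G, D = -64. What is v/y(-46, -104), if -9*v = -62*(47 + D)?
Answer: 527/468 ≈ 1.1261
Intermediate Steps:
v = -1054/9 (v = -(-62)*(47 - 64)/9 = -(-62)*(-17)/9 = -⅑*1054 = -1054/9 ≈ -117.11)
v/y(-46, -104) = -1054/9/(-104) = -1054/9*(-1/104) = 527/468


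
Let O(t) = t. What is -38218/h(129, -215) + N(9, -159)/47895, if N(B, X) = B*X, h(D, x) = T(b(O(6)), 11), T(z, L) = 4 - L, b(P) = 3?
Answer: 610147031/111755 ≈ 5459.7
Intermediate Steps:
h(D, x) = -7 (h(D, x) = 4 - 1*11 = 4 - 11 = -7)
-38218/h(129, -215) + N(9, -159)/47895 = -38218/(-7) + (9*(-159))/47895 = -38218*(-⅐) - 1431*1/47895 = 38218/7 - 477/15965 = 610147031/111755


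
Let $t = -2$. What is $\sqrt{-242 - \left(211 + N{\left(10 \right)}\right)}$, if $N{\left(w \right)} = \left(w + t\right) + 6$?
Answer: $i \sqrt{467} \approx 21.61 i$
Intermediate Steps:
$N{\left(w \right)} = 4 + w$ ($N{\left(w \right)} = \left(w - 2\right) + 6 = \left(-2 + w\right) + 6 = 4 + w$)
$\sqrt{-242 - \left(211 + N{\left(10 \right)}\right)} = \sqrt{-242 - 225} = \sqrt{-467} = i \sqrt{467}$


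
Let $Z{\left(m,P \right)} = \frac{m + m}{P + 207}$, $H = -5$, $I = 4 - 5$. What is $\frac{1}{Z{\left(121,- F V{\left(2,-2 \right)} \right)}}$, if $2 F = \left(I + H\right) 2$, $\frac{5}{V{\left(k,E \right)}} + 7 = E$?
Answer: $\frac{611}{726} \approx 0.8416$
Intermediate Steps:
$V{\left(k,E \right)} = \frac{5}{-7 + E}$
$I = -1$
$F = -6$ ($F = \frac{\left(-1 - 5\right) 2}{2} = \frac{\left(-6\right) 2}{2} = \frac{1}{2} \left(-12\right) = -6$)
$Z{\left(m,P \right)} = \frac{2 m}{207 + P}$
$\frac{1}{Z{\left(121,- F V{\left(2,-2 \right)} \right)}} = \frac{1}{2 \cdot 121 \frac{1}{207 + \left(-1\right) \left(-6\right) \frac{5}{-7 - 2}}} = \frac{1}{2 \cdot 121 \frac{1}{207 + 6 \frac{5}{-9}}} = \frac{1}{2 \cdot 121 \frac{1}{207 + 6 \cdot 5 \left(- \frac{1}{9}\right)}} = \frac{1}{2 \cdot 121 \frac{1}{207 + 6 \left(- \frac{5}{9}\right)}} = \frac{1}{2 \cdot 121 \frac{1}{207 - \frac{10}{3}}} = \frac{1}{2 \cdot 121 \frac{1}{\frac{611}{3}}} = \frac{1}{2 \cdot 121 \cdot \frac{3}{611}} = \frac{1}{\frac{726}{611}} = \frac{611}{726}$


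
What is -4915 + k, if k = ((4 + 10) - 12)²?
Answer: -4911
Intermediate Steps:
k = 4 (k = (14 - 12)² = 2² = 4)
-4915 + k = -4915 + 4 = -4911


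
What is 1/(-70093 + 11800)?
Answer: -1/58293 ≈ -1.7155e-5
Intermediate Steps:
1/(-70093 + 11800) = 1/(-58293) = -1/58293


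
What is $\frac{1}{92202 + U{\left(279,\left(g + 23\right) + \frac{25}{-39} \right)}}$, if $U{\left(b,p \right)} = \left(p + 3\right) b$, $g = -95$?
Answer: $\frac{13}{946038} \approx 1.3742 \cdot 10^{-5}$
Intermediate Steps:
$U{\left(b,p \right)} = b \left(3 + p\right)$ ($U{\left(b,p \right)} = \left(3 + p\right) b = b \left(3 + p\right)$)
$\frac{1}{92202 + U{\left(279,\left(g + 23\right) + \frac{25}{-39} \right)}} = \frac{1}{92202 + 279 \left(3 + \left(\left(-95 + 23\right) + \frac{25}{-39}\right)\right)} = \frac{1}{92202 + 279 \left(3 + \left(-72 + 25 \left(- \frac{1}{39}\right)\right)\right)} = \frac{1}{92202 + 279 \left(3 - \frac{2833}{39}\right)} = \frac{1}{92202 + 279 \left(- \frac{2716}{39}\right)} = \frac{1}{92202 - \frac{252588}{13}} = \frac{1}{\frac{946038}{13}} = \frac{13}{946038}$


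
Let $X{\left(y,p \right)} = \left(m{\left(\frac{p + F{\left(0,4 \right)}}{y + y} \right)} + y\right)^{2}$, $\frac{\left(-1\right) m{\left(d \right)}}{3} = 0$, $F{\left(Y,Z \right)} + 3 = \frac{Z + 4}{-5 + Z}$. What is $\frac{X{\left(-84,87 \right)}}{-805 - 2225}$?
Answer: $- \frac{1176}{505} \approx -2.3287$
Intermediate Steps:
$F{\left(Y,Z \right)} = -3 + \frac{4 + Z}{-5 + Z}$ ($F{\left(Y,Z \right)} = -3 + \frac{Z + 4}{-5 + Z} = -3 + \frac{4 + Z}{-5 + Z}$)
$m{\left(d \right)} = 0$ ($m{\left(d \right)} = \left(-3\right) 0 = 0$)
$X{\left(y,p \right)} = y^{2}$ ($X{\left(y,p \right)} = \left(0 + y\right)^{2} = y^{2}$)
$\frac{X{\left(-84,87 \right)}}{-805 - 2225} = \frac{\left(-84\right)^{2}}{-805 - 2225} = \frac{7056}{-3030} = 7056 \left(- \frac{1}{3030}\right) = - \frac{1176}{505}$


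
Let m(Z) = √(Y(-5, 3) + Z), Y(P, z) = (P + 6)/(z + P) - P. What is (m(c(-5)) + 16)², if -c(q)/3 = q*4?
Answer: (32 + √258)²/4 ≈ 577.50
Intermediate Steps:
c(q) = -12*q (c(q) = -3*q*4 = -12*q)
Y(P, z) = -P + (6 + P)/(P + z) (Y(P, z) = (6 + P)/(P + z) - P = -P + (6 + P)/(P + z))
m(Z) = √(9/2 + Z) (m(Z) = √((6 - 5 - 1*(-5)² - 1*(-5)*3)/(-5 + 3) + Z) = √((6 - 5 - 1*25 + 15)/(-2) + Z) = √(-(6 - 5 - 25 + 15)/2 + Z) = √(-½*(-9) + Z) = √(9/2 + Z))
(m(c(-5)) + 16)² = (√(18 + 4*(-12*(-5)))/2 + 16)² = (√(18 + 4*60)/2 + 16)² = (√(18 + 240)/2 + 16)² = (√258/2 + 16)² = (16 + √258/2)²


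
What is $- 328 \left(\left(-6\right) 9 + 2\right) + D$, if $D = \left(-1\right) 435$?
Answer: $16621$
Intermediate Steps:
$D = -435$
$- 328 \left(\left(-6\right) 9 + 2\right) + D = - 328 \left(\left(-6\right) 9 + 2\right) - 435 = - 328 \left(-54 + 2\right) - 435 = \left(-328\right) \left(-52\right) - 435 = 17056 - 435 = 16621$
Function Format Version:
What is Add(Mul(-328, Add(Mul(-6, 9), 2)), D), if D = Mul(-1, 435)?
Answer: 16621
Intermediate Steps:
D = -435
Add(Mul(-328, Add(Mul(-6, 9), 2)), D) = Add(Mul(-328, Add(Mul(-6, 9), 2)), -435) = Add(Mul(-328, Add(-54, 2)), -435) = Add(Mul(-328, -52), -435) = Add(17056, -435) = 16621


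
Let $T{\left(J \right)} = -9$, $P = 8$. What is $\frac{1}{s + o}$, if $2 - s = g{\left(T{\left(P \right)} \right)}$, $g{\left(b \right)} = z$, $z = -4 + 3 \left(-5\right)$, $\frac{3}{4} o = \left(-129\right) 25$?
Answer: $- \frac{1}{4279} \approx -0.0002337$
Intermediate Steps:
$o = -4300$ ($o = \frac{4 \left(\left(-129\right) 25\right)}{3} = \frac{4}{3} \left(-3225\right) = -4300$)
$z = -19$ ($z = -4 - 15 = -19$)
$g{\left(b \right)} = -19$
$s = 21$ ($s = 2 - -19 = 2 + 19 = 21$)
$\frac{1}{s + o} = \frac{1}{21 - 4300} = \frac{1}{-4279} = - \frac{1}{4279}$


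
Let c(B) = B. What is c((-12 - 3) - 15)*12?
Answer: -360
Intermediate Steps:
c((-12 - 3) - 15)*12 = ((-12 - 3) - 15)*12 = (-15 - 15)*12 = -30*12 = -360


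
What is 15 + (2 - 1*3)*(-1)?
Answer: 16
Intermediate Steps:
15 + (2 - 1*3)*(-1) = 15 + (2 - 3)*(-1) = 15 - 1*(-1) = 15 + 1 = 16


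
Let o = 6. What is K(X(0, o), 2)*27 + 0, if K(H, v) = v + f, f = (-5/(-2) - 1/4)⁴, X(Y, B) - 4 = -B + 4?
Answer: 190971/256 ≈ 745.98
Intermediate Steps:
X(Y, B) = 8 - B (X(Y, B) = 4 + (-B + 4) = 4 + (4 - B) = 8 - B)
f = 6561/256 (f = (-5*(-½) - 1*¼)⁴ = (5/2 - ¼)⁴ = (9/4)⁴ = 6561/256 ≈ 25.629)
K(H, v) = 6561/256 + v (K(H, v) = v + 6561/256 = 6561/256 + v)
K(X(0, o), 2)*27 + 0 = (6561/256 + 2)*27 + 0 = (7073/256)*27 + 0 = 190971/256 + 0 = 190971/256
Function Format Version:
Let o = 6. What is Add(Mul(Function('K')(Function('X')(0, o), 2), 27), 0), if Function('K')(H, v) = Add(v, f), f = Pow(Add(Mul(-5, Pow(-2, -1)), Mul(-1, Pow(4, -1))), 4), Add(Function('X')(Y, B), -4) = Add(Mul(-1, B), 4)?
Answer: Rational(190971, 256) ≈ 745.98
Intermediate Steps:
Function('X')(Y, B) = Add(8, Mul(-1, B)) (Function('X')(Y, B) = Add(4, Add(Mul(-1, B), 4)) = Add(4, Add(4, Mul(-1, B))) = Add(8, Mul(-1, B)))
f = Rational(6561, 256) (f = Pow(Add(Mul(-5, Rational(-1, 2)), Mul(-1, Rational(1, 4))), 4) = Pow(Add(Rational(5, 2), Rational(-1, 4)), 4) = Pow(Rational(9, 4), 4) = Rational(6561, 256) ≈ 25.629)
Function('K')(H, v) = Add(Rational(6561, 256), v) (Function('K')(H, v) = Add(v, Rational(6561, 256)) = Add(Rational(6561, 256), v))
Add(Mul(Function('K')(Function('X')(0, o), 2), 27), 0) = Add(Mul(Add(Rational(6561, 256), 2), 27), 0) = Add(Mul(Rational(7073, 256), 27), 0) = Add(Rational(190971, 256), 0) = Rational(190971, 256)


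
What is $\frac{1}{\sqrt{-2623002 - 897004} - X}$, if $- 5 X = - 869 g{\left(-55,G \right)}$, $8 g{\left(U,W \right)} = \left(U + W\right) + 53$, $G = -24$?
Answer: $\frac{225940}{1535624609} - \frac{400 i \sqrt{3520006}}{1535624609} \approx 0.00014713 - 0.00048871 i$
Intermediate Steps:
$g{\left(U,W \right)} = \frac{53}{8} + \frac{U}{8} + \frac{W}{8}$ ($g{\left(U,W \right)} = \frac{\left(U + W\right) + 53}{8} = \frac{53 + U + W}{8} = \frac{53}{8} + \frac{U}{8} + \frac{W}{8}$)
$X = - \frac{11297}{20}$ ($X = - \frac{\left(-869\right) \left(\frac{53}{8} + \frac{1}{8} \left(-55\right) + \frac{1}{8} \left(-24\right)\right)}{5} = - \frac{\left(-869\right) \left(\frac{53}{8} - \frac{55}{8} - 3\right)}{5} = - \frac{\left(-869\right) \left(- \frac{13}{4}\right)}{5} = \left(- \frac{1}{5}\right) \frac{11297}{4} = - \frac{11297}{20} \approx -564.85$)
$\frac{1}{\sqrt{-2623002 - 897004} - X} = \frac{1}{\sqrt{-2623002 - 897004} - - \frac{11297}{20}} = \frac{1}{\sqrt{-3520006} + \frac{11297}{20}} = \frac{1}{i \sqrt{3520006} + \frac{11297}{20}} = \frac{1}{\frac{11297}{20} + i \sqrt{3520006}}$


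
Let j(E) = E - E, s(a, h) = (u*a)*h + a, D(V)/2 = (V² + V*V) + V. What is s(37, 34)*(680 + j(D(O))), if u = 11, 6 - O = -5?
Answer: 9435000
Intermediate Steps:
O = 11 (O = 6 - 1*(-5) = 6 + 5 = 11)
D(V) = 2*V + 4*V² (D(V) = 2*((V² + V*V) + V) = 2*((V² + V²) + V) = 2*(2*V² + V) = 2*(V + 2*V²) = 2*V + 4*V²)
s(a, h) = a + 11*a*h (s(a, h) = (11*a)*h + a = 11*a*h + a = a + 11*a*h)
j(E) = 0
s(37, 34)*(680 + j(D(O))) = (37*(1 + 11*34))*(680 + 0) = (37*(1 + 374))*680 = (37*375)*680 = 13875*680 = 9435000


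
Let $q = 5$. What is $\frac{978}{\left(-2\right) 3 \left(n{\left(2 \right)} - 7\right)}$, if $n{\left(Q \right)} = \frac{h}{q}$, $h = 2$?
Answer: $\frac{815}{33} \approx 24.697$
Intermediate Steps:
$n{\left(Q \right)} = \frac{2}{5}$
$\frac{978}{\left(-2\right) 3 \left(n{\left(2 \right)} - 7\right)} = \frac{978}{\left(-2\right) 3 \left(\frac{2}{5} - 7\right)} = \frac{978}{\left(-6\right) \left(- \frac{33}{5}\right)} = \frac{978}{\frac{198}{5}} = 978 \cdot \frac{5}{198} = \frac{815}{33}$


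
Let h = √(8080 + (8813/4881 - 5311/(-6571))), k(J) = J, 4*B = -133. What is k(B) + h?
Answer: -133/4 + √8314428038572811994/32073051 ≈ 56.653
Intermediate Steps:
B = -133/4 (B = (¼)*(-133) = -133/4 ≈ -33.250)
h = √8314428038572811994/32073051 (h = √(8080 + (8813*(1/4881) - 5311*(-1/6571))) = √(8080 + (8813/4881 + 5311/6571)) = √(8080 + 83833214/32073051) = √(259234085294/32073051) = √8314428038572811994/32073051 ≈ 89.903)
k(B) + h = -133/4 + √8314428038572811994/32073051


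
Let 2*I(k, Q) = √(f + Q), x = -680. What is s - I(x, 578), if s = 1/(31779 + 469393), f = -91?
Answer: 1/501172 - √487/2 ≈ -11.034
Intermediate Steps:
I(k, Q) = √(-91 + Q)/2
s = 1/501172 ≈ 1.9953e-6
s - I(x, 578) = 1/501172 - √(-91 + 578)/2 = 1/501172 - √487/2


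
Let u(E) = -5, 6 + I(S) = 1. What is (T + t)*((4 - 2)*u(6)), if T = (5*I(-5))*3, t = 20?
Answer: 550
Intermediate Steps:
I(S) = -5 (I(S) = -6 + 1 = -5)
T = -75 (T = (5*(-5))*3 = -25*3 = -75)
(T + t)*((4 - 2)*u(6)) = (-75 + 20)*((4 - 2)*(-5)) = -110*(-5) = -55*(-10) = 550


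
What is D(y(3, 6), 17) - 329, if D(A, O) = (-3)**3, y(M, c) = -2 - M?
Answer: -356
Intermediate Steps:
D(A, O) = -27
D(y(3, 6), 17) - 329 = -27 - 329 = -356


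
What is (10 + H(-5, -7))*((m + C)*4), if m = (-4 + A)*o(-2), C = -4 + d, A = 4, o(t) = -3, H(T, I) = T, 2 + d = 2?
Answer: -80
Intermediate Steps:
d = 0 (d = -2 + 2 = 0)
C = -4 (C = -4 + 0 = -4)
m = 0 (m = (-4 + 4)*(-3) = 0*(-3) = 0)
(10 + H(-5, -7))*((m + C)*4) = (10 - 5)*((0 - 4)*4) = 5*(-4*4) = 5*(-16) = -80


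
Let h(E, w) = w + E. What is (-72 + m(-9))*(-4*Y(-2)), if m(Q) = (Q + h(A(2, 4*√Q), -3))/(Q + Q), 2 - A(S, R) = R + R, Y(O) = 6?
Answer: 5144/3 - 32*I ≈ 1714.7 - 32.0*I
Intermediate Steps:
A(S, R) = 2 - 2*R (A(S, R) = 2 - (R + R) = 2 - 2*R)
h(E, w) = E + w
m(Q) = (-1 + Q - 8*√Q)/(2*Q) (m(Q) = (Q + ((2 - 8*√Q) - 3))/(Q + Q) = (Q + ((2 - 8*√Q) - 3))/((2*Q)) = (Q + (-1 - 8*√Q))*(1/(2*Q)) = (-1 + Q - 8*√Q)*(1/(2*Q)) = (-1 + Q - 8*√Q)/(2*Q))
(-72 + m(-9))*(-4*Y(-2)) = (-72 + (½)*(-1 - 9 - 24*I)/(-9))*(-4*6) = (-72 + (½)*(-⅑)*(-1 - 9 - 24*I))*(-24) = (-72 + (½)*(-⅑)*(-10 - 24*I))*(-24) = (-72 + (5/9 + 4*I/3))*(-24) = (-643/9 + 4*I/3)*(-24) = 5144/3 - 32*I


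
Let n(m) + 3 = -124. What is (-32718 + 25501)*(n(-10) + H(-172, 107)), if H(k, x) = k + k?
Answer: 3399207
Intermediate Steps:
H(k, x) = 2*k
n(m) = -127 (n(m) = -3 - 124 = -127)
(-32718 + 25501)*(n(-10) + H(-172, 107)) = (-32718 + 25501)*(-127 + 2*(-172)) = -7217*(-127 - 344) = -7217*(-471) = 3399207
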